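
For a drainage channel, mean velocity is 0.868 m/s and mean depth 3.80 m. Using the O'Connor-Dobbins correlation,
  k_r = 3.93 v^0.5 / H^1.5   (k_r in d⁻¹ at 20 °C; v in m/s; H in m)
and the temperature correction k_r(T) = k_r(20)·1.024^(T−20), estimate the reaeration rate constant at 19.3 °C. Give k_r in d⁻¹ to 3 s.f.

k_r ≈ 0.486 d⁻¹

k_r(20) = 3.93 × 0.868^0.5 / 3.80^1.5 = 3.93 × 0.9317 / 7.408 = 0.4943 d⁻¹.
k_r(19.3) = 0.4943 × 1.024^(19.3−20) = 0.4943 × 0.9835 = 0.4861 d⁻¹.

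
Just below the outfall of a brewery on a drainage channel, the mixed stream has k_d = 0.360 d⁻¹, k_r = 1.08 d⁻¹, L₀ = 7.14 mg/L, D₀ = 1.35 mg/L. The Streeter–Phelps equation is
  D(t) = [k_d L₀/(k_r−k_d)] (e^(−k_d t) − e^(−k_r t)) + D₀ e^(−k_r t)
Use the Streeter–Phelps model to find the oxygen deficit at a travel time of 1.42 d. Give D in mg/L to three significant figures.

D ≈ 1.66 mg/L

k_d L₀/(k_r−k_d) = 0.360×7.14/(1.08−0.360) = 2.570/0.7200 = 3.570 mg/L.
e^(−k_d t) = e^(−0.360×1.420) = 0.5998; e^(−k_r t) = e^(−1.08×1.420) = 0.2158.
D = 3.570 × (0.5998 − 0.2158) + 1.35 × 0.2158 = 1.371 + 0.2913 = 1.662 mg/L.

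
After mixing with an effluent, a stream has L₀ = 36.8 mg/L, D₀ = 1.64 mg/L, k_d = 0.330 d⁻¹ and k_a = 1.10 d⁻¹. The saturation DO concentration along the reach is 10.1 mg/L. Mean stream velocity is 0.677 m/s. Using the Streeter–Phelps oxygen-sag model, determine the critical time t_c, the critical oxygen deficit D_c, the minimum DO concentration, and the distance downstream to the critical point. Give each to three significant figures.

t_c ≈ 1.42 d; D_c ≈ 6.91 mg/L; min DO ≈ 3.19 mg/L; x_c ≈ 83.1 km

t_c = [1/(k_a−k_d)] ln[(k_a/k_d)(1 − D₀(k_a−k_d)/(k_d L₀))]
= [1/(1.10−0.330)] ln[(1.10/0.330)(1 − 1.64×0.7700/(0.330×36.8))]
= (1/0.7700) ln[3.333 × 0.8960] = 1.299 × ln(2.987) = 1.299 × 1.094 = 1.421 d.
L(t_c) = L₀ e^(−k_d t_c) = 36.8 × 0.6257 = 23.02 mg/L, and at the critical point k_a D_c = k_d L, so D_c = (0.330/1.10) × 23.02 = 6.907 mg/L.
Minimum DO = C_s − D_c = 10.1 − 6.907 = 3.193 mg/L.
x_c = v t_c = 0.677 m/s × 1.421 d × 86400 s/d = 83120 m ≈ 83.1 km.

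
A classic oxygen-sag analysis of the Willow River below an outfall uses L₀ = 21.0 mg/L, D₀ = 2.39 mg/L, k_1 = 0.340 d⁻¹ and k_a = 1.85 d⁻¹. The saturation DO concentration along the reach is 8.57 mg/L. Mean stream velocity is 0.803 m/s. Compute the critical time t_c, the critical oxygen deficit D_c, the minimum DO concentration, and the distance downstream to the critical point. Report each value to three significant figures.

t_c ≈ 0.656 d; D_c ≈ 3.09 mg/L; min DO ≈ 5.48 mg/L; x_c ≈ 45.5 km

At the critical point dD/dt = 0, so k_1 L₀ e^(−k_1 t) = k_a D. Substituting D(t) from the Streeter–Phelps equation and solving for t gives
t_c = ln[(k_a/k_1)(1 − D₀(k_a−k_1)/(k_1 L₀))] / (k_a−k_1).
Here k_a−k_1 = 1.510 d⁻¹ and 1 − D₀(k_a−k_1)/(k_1 L₀) = 1 − 2.39×1.510/(0.340×21.0) = 0.4946, so
t_c = ln(5.441 × 0.4946) / 1.510 = 0.9899 / 1.510 = 0.6556 d.
L(t_c) = L₀ e^(−k_1 t_c) = 21.0 × 0.8002 = 16.80 mg/L, and at the critical point k_a D_c = k_1 L, so D_c = (0.340/1.85) × 16.80 = 3.088 mg/L.
Minimum DO = C_s − D_c = 8.57 − 3.088 = 5.482 mg/L.
x_c = v t_c = 0.803 m/s × 0.6556 d × 86400 s/d = 45480 m ≈ 45.5 km.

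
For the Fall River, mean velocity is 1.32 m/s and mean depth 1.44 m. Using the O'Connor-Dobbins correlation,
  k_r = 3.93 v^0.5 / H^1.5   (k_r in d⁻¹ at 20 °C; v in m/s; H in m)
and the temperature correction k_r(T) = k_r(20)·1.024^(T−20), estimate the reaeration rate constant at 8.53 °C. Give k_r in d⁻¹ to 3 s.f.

k_r ≈ 1.99 d⁻¹

k_r(20) = 3.93 × 1.32^0.5 / 1.44^1.5 = 3.93 × 1.149 / 1.728 = 2.613 d⁻¹.
k_r(8.53) = 2.613 × 1.024^(8.53−20) = 2.613 × 0.7618 = 1.991 d⁻¹.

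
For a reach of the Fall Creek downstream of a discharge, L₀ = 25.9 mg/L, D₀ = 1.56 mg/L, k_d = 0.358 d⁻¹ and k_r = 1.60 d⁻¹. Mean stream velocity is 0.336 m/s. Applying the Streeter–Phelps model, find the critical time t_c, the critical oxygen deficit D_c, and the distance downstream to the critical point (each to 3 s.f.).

At the critical point dD/dt = 0, so k_d L₀ e^(−k_d t) = k_r D. Substituting D(t) from the Streeter–Phelps equation and solving for t gives
t_c = ln[(k_r/k_d)(1 − D₀(k_r−k_d)/(k_d L₀))] / (k_r−k_d).
Here k_r−k_d = 1.242 d⁻¹ and 1 − D₀(k_r−k_d)/(k_d L₀) = 1 − 1.56×1.242/(0.358×25.9) = 0.7910, so
t_c = ln(4.469 × 0.7910) / 1.242 = 1.263 / 1.242 = 1.017 d.
L(t_c) = L₀ e^(−k_d t_c) = 25.9 × 0.6949 = 18.00 mg/L, and at the critical point k_r D_c = k_d L, so D_c = (0.358/1.60) × 18.00 = 4.027 mg/L.
x_c = v t_c = 0.336 m/s × 1.017 d × 86400 s/d = 29520 m ≈ 29.5 km.

t_c ≈ 1.02 d; D_c ≈ 4.03 mg/L; x_c ≈ 29.5 km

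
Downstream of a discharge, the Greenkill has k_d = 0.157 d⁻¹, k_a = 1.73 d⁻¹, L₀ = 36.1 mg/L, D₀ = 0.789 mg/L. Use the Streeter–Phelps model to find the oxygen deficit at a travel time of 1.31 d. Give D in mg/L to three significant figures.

D ≈ 2.64 mg/L

k_d L₀/(k_a−k_d) = 0.157×36.1/(1.73−0.157) = 5.668/1.573 = 3.603 mg/L.
e^(−k_d t) = e^(−0.157×1.310) = 0.8141; e^(−k_a t) = e^(−1.73×1.310) = 0.1037.
D = 3.603 × (0.8141 − 0.1037) + 0.789 × 0.1037 = 2.560 + 0.08182 = 2.641 mg/L.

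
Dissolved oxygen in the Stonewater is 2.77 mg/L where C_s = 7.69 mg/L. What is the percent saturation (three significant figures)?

36.0 % saturation

% saturation = C/C_s × 100 = 2.77/7.69 × 100 = 36.0 %.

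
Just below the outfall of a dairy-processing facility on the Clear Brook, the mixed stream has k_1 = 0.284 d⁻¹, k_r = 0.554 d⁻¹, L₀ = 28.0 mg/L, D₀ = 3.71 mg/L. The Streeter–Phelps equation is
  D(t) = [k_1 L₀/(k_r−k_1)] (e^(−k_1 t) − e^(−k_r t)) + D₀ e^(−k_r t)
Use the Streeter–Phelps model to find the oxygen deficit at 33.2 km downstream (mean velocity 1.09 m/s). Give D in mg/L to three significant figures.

D ≈ 5.47 mg/L

Travel time t = x/v = 33.2 km / (1.09 m/s) = 33200 m / 1.09 m/s = 30460 s = 0.3525 d.
k_1 L₀/(k_r−k_1) = 0.284×28.0/(0.554−0.284) = 7.952/0.2700 = 29.45 mg/L.
e^(−k_1 t) = e^(−0.284×0.3525) = 0.9047; e^(−k_r t) = e^(−0.554×0.3525) = 0.8226.
D = 29.45 × (0.9047 − 0.8226) + 3.71 × 0.8226 = 2.419 + 3.052 = 5.471 mg/L.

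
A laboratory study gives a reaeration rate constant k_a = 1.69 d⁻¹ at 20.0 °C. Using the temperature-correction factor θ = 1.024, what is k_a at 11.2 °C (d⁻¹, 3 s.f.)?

k_a ≈ 1.37 d⁻¹

k_a(T₂) = k_a(T₁) · θ^(T₂−T₁) = 1.69 × 1.024^(11.2−20.0)
= 1.69 × 1.024^-8.80 = 1.69 × 0.8116 = 1.372 d⁻¹.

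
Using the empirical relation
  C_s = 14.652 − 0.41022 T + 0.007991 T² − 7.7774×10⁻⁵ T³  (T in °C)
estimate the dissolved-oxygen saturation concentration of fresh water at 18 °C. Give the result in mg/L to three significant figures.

C_s = 14.652 − 0.41022×18 + 0.007991×18² − 7.7774×10⁻⁵×18³ = 9.404 mg/L.

C_s ≈ 9.40 mg/L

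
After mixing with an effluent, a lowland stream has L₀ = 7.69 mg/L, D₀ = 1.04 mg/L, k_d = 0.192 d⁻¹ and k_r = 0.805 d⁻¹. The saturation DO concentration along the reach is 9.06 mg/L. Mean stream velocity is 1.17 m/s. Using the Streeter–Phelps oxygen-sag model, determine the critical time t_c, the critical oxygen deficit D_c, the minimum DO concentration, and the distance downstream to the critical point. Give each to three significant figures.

With k_r/k_d = 4.193 and 1 − D₀(k_r−k_d)/(k_d L₀) = 0.5682,
t_c = ln(4.193 × 0.5682) / (0.805 − 0.192) = ln(2.382) / 0.6130 = 0.8681/0.6130 = 1.416 d.
L(t_c) = L₀ e^(−k_d t_c) = 7.69 × 0.7619 = 5.859 mg/L, and at the critical point k_r D_c = k_d L, so D_c = (0.192/0.805) × 5.859 = 1.397 mg/L.
Minimum DO = C_s − D_c = 9.06 − 1.397 = 7.663 mg/L.
x_c = v t_c = 1.17 m/s × 1.416 d × 86400 s/d = 143200 m ≈ 143 km.

t_c ≈ 1.42 d; D_c ≈ 1.40 mg/L; min DO ≈ 7.66 mg/L; x_c ≈ 143 km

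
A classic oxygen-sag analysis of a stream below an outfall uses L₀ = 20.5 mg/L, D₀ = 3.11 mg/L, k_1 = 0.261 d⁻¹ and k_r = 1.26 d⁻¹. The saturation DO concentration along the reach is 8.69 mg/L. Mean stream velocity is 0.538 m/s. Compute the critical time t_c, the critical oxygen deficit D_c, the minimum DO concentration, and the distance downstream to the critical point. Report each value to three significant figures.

t_c ≈ 0.706 d; D_c ≈ 3.53 mg/L; min DO ≈ 5.16 mg/L; x_c ≈ 32.8 km

At the critical point dD/dt = 0, so k_1 L₀ e^(−k_1 t) = k_r D. Substituting D(t) from the Streeter–Phelps equation and solving for t gives
t_c = ln[(k_r/k_1)(1 − D₀(k_r−k_1)/(k_1 L₀))] / (k_r−k_1).
Here k_r−k_1 = 0.9990 d⁻¹ and 1 − D₀(k_r−k_1)/(k_1 L₀) = 1 − 3.11×0.9990/(0.261×20.5) = 0.4193, so
t_c = ln(4.828 × 0.4193) / 0.9990 = 0.7052 / 0.9990 = 0.7059 d.
D_c = (k_1/k_r) L₀ e^(−k_1 t_c) = (0.261/1.26) × 20.5 × e^(−0.261×0.7059) = 0.2071 × 20.5 × 0.8317 = 3.532 mg/L.
Minimum DO = C_s − D_c = 8.69 − 3.532 = 5.158 mg/L.
x_c = v t_c = 0.538 m/s × 0.7059 d × 86400 s/d = 32810 m ≈ 32.8 km.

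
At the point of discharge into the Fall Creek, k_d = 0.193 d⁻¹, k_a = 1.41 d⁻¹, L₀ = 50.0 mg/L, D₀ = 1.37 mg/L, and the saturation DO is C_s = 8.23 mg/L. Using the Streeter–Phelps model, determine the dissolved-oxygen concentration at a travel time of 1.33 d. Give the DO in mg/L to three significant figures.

DO ≈ 3.10 mg/L

k_d L₀/(k_a−k_d) = 0.193×50.0/(1.41−0.193) = 9.650/1.217 = 7.929 mg/L.
e^(−k_d t) = e^(−0.193×1.330) = 0.7736; e^(−k_a t) = e^(−1.41×1.330) = 0.1533.
D = 7.929 × (0.7736 − 0.1533) + 1.37 × 0.1533 = 4.919 + 0.2100 = 5.129 mg/L.
DO = C_s − D = 8.23 − 5.129 = 3.101 mg/L.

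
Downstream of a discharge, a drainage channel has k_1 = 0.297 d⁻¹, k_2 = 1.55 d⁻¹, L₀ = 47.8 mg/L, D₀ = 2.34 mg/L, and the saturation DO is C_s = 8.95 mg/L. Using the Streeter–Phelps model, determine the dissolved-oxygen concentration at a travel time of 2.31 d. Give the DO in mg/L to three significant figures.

DO ≈ 3.50 mg/L

k_1 L₀/(k_2−k_1) = 0.297×47.8/(1.55−0.297) = 14.20/1.253 = 11.33 mg/L.
e^(−k_1 t) = e^(−0.297×2.310) = 0.5036; e^(−k_2 t) = e^(−1.55×2.310) = 0.02786.
D = 11.33 × (0.5036 − 0.02786) + 2.34 × 0.02786 = 5.390 + 0.06520 = 5.455 mg/L.
DO = C_s − D = 8.95 − 5.455 = 3.495 mg/L.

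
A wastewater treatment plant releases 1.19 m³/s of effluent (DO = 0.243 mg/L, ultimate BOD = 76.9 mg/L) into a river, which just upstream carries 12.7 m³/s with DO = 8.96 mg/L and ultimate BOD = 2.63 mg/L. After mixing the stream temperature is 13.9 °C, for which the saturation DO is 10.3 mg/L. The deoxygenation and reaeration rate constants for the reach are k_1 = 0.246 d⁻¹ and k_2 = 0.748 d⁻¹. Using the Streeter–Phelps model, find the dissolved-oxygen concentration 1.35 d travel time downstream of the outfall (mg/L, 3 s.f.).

Mixed DO = (12.7×8.96 + 1.19×0.243)/(12.7+1.19) = 114.1/13.89 = 8.213 mg/L.
Mixed L₀ = (12.7×2.63 + 1.19×76.9)/(13.89) = 124.9/13.89 = 8.993 mg/L.
Initial deficit D₀ = C_s − DO₀ = 10.3 − 8.213 = 2.087 mg/L.
D(1.35) = [0.246×8.993/(0.748−0.246)](e^(−0.246×1.35) − e^(−0.748×1.35)) + 2.087 e^(−0.748×1.35)
= 4.407 × (0.7174 − 0.3643) + 2.087 × 0.3643 = 2.316 mg/L.
DO = 10.3 − 2.316 = 7.984 mg/L.

DO ≈ 7.98 mg/L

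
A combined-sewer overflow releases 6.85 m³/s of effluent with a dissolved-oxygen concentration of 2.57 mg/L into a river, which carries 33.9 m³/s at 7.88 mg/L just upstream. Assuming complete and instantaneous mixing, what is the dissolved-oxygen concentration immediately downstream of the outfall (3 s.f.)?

6.99 mg/L

Flow-weighted mixing: C = (Q_r C_r + Q_w C_w)/(Q_r + Q_w)
= (33.9×7.88 + 6.85×2.57)/(33.9 + 6.85) = 284.7/40.75 = 6.987 mg/L.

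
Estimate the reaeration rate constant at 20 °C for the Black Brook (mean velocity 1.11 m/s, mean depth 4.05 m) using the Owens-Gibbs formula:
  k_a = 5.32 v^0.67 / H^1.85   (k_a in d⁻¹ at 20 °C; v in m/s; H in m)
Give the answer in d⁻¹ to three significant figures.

k_a = 5.32 × 1.11^0.67 / 4.05^1.85 = 5.32 × 1.072 / 13.30 = 0.4290 d⁻¹.

k_a ≈ 0.429 d⁻¹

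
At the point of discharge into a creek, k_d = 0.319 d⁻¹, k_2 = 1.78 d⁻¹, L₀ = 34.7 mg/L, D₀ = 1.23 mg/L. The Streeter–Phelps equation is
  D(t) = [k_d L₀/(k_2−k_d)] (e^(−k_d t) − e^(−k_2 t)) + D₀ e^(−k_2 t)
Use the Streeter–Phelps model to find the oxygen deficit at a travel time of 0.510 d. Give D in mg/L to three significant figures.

D ≈ 3.88 mg/L

k_d L₀/(k_2−k_d) = 0.319×34.7/(1.78−0.319) = 11.07/1.461 = 7.577 mg/L.
e^(−k_d t) = e^(−0.319×0.5100) = 0.8499; e^(−k_2 t) = e^(−1.78×0.5100) = 0.4034.
D = 7.577 × (0.8499 − 0.4034) + 1.23 × 0.4034 = 3.382 + 0.4962 = 3.879 mg/L.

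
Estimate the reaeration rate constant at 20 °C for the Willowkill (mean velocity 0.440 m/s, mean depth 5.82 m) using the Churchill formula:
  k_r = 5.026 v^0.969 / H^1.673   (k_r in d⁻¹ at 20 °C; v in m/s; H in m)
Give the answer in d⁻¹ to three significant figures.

k_r ≈ 0.119 d⁻¹

k_r = 5.026 × 0.440^0.969 / 5.82^1.673 = 5.026 × 0.4513 / 19.04 = 0.1191 d⁻¹.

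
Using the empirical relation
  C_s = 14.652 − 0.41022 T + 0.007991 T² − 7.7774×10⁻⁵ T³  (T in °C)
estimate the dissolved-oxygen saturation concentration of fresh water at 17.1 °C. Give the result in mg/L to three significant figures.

C_s = 14.652 − 0.41022×17.1 + 0.007991×17.1² − 7.7774×10⁻⁵×17.1³ = 9.585 mg/L.

C_s ≈ 9.58 mg/L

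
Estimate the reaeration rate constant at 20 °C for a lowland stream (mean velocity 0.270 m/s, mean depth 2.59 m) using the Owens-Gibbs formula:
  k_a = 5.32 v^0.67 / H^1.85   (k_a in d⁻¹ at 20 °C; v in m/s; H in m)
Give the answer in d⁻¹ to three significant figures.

k_a = 5.32 × 0.270^0.67 / 2.59^1.85 = 5.32 × 0.4159 / 5.816 = 0.3805 d⁻¹.

k_a ≈ 0.380 d⁻¹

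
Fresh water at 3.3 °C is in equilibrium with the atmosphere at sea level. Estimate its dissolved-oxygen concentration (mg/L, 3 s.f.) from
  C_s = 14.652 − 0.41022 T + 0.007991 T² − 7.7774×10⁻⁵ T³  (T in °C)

C_s ≈ 13.4 mg/L

C_s = 14.652 − 0.41022×3.3 + 0.007991×3.3² − 7.7774×10⁻⁵×3.3³ = 13.38 mg/L.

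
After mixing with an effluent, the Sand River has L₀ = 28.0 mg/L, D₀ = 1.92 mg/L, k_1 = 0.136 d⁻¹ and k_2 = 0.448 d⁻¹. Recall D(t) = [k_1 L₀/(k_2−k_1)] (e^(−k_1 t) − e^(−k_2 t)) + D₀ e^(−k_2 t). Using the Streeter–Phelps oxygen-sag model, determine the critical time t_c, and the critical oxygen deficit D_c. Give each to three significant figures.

t_c ≈ 3.27 d; D_c ≈ 5.45 mg/L

With k_2/k_1 = 3.294 and 1 − D₀(k_2−k_1)/(k_1 L₀) = 0.8427,
t_c = ln(3.294 × 0.8427) / (0.448 − 0.136) = ln(2.776) / 0.3120 = 1.021/0.3120 = 3.272 d.
L(t_c) = L₀ e^(−k_1 t_c) = 28.0 × 0.6408 = 17.94 mg/L, and at the critical point k_2 D_c = k_1 L, so D_c = (0.136/0.448) × 17.94 = 5.447 mg/L.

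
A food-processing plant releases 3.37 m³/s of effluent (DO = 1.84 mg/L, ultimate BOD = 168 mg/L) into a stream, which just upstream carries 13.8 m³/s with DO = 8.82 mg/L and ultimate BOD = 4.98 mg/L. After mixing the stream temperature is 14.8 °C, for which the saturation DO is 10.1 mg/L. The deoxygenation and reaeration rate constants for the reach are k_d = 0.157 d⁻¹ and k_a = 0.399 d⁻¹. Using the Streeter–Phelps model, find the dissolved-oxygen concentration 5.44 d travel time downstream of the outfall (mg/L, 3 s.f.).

DO ≈ 2.32 mg/L

Mixed DO = (13.8×8.82 + 3.37×1.84)/(13.8+3.37) = 127.9/17.17 = 7.450 mg/L.
Mixed L₀ = (13.8×4.98 + 3.37×168)/(17.17) = 634.9/17.17 = 36.98 mg/L.
Initial deficit D₀ = C_s − DO₀ = 10.1 − 7.450 = 2.650 mg/L.
D(5.44) = [0.157×36.98/(0.399−0.157)](e^(−0.157×5.44) − e^(−0.399×5.44)) + 2.650 e^(−0.399×5.44)
= 23.99 × (0.4257 − 0.1141) + 2.650 × 0.1141 = 7.776 mg/L.
DO = 10.1 − 7.776 = 2.324 mg/L.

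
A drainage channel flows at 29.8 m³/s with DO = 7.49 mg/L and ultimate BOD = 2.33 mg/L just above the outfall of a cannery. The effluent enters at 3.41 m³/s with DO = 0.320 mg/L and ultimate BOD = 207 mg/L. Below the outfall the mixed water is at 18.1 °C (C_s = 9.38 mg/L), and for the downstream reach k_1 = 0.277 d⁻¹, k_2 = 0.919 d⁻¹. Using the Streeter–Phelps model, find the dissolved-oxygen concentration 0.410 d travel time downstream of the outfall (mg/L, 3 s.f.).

DO ≈ 5.50 mg/L

Mixed DO = (29.8×7.49 + 3.41×0.320)/(29.8+3.41) = 224.3/33.21 = 6.754 mg/L.
Mixed L₀ = (29.8×2.33 + 3.41×207)/(33.21) = 775.3/33.21 = 23.35 mg/L.
Initial deficit D₀ = C_s − DO₀ = 9.38 − 6.754 = 2.626 mg/L.
D(0.410) = [0.277×23.35/(0.919−0.277)](e^(−0.277×0.410) − e^(−0.919×0.410)) + 2.626 e^(−0.919×0.410)
= 10.07 × (0.8926 − 0.6861) + 2.626 × 0.6861 = 3.883 mg/L.
DO = 9.38 − 3.883 = 5.497 mg/L.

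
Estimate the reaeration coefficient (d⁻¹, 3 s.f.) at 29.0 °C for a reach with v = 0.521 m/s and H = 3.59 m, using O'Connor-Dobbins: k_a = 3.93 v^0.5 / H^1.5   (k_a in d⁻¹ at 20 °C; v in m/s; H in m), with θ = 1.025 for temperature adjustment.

k_a(20) = 3.93 × 0.521^0.5 / 3.59^1.5 = 3.93 × 0.7218 / 6.802 = 0.4170 d⁻¹.
k_a(29.0) = 0.4170 × 1.025^(29.0−20) = 0.4170 × 1.249 = 0.5208 d⁻¹.

k_a ≈ 0.521 d⁻¹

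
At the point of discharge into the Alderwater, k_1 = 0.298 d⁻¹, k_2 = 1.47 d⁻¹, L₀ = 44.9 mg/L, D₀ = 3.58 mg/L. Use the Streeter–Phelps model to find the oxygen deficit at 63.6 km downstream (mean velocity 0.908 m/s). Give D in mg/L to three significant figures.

D ≈ 6.59 mg/L

Travel time t = x/v = 63.6 km / (0.908 m/s) = 63600 m / 0.908 m/s = 70040 s = 0.8107 d.
k_1 L₀/(k_2−k_1) = 0.298×44.9/(1.47−0.298) = 13.38/1.172 = 11.42 mg/L.
e^(−k_1 t) = e^(−0.298×0.8107) = 0.7854; e^(−k_2 t) = e^(−1.47×0.8107) = 0.3037.
D = 11.42 × (0.7854 − 0.3037) + 3.58 × 0.3037 = 5.499 + 1.087 = 6.586 mg/L.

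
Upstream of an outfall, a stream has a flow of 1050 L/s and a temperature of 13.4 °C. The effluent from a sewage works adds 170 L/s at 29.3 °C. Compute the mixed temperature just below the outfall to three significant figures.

Flow-weighted mixing: C = (Q_r C_r + Q_w C_w)/(Q_r + Q_w)
= (1050×13.4 + 170×29.3)/(1050 + 170) = 19050/1220 = 15.62 °C.

15.6 °C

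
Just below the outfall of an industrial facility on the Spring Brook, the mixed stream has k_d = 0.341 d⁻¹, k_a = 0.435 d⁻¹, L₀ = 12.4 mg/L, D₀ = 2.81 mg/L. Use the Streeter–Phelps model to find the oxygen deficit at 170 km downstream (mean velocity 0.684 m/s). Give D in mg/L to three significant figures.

Travel time t = x/v = 170 km / (0.684 m/s) = 170000 m / 0.684 m/s = 248500 s = 2.877 d.
k_d L₀/(k_a−k_d) = 0.341×12.4/(0.435−0.341) = 4.228/0.09400 = 44.98 mg/L.
e^(−k_d t) = e^(−0.341×2.877) = 0.3750; e^(−k_a t) = e^(−0.435×2.877) = 0.2861.
D = 44.98 × (0.3750 − 0.2861) + 2.81 × 0.2861 = 3.996 + 0.8040 = 4.800 mg/L.

D ≈ 4.80 mg/L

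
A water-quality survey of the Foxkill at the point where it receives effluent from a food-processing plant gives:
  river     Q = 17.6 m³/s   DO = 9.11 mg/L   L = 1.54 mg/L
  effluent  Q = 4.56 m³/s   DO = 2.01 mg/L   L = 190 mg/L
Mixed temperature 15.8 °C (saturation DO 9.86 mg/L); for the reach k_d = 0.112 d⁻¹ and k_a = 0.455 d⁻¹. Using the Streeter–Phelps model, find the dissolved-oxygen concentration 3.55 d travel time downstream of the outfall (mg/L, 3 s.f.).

Mixed DO = (17.6×9.11 + 4.56×2.01)/(17.6+4.56) = 169.5/22.16 = 7.649 mg/L.
Mixed L₀ = (17.6×1.54 + 4.56×190)/(22.16) = 893.5/22.16 = 40.32 mg/L.
Initial deficit D₀ = C_s − DO₀ = 9.86 − 7.649 = 2.211 mg/L.
D(3.55) = [0.112×40.32/(0.455−0.112)](e^(−0.112×3.55) − e^(−0.455×3.55)) + 2.211 e^(−0.455×3.55)
= 13.17 × (0.6719 − 0.1988) + 2.211 × 0.1988 = 6.668 mg/L.
DO = 9.86 − 6.668 = 3.192 mg/L.

DO ≈ 3.19 mg/L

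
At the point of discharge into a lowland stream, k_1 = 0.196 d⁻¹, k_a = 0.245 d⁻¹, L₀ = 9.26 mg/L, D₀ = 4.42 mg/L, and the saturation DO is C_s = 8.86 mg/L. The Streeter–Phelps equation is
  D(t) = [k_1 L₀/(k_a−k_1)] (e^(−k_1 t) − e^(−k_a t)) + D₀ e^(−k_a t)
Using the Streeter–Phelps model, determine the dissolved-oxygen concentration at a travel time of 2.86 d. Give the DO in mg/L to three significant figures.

DO ≈ 3.90 mg/L

k_1 L₀/(k_a−k_1) = 0.196×9.26/(0.245−0.196) = 1.815/0.04900 = 37.04 mg/L.
e^(−k_1 t) = e^(−0.196×2.860) = 0.5709; e^(−k_a t) = e^(−0.245×2.860) = 0.4962.
D = 37.04 × (0.5709 − 0.4962) + 4.42 × 0.4962 = 2.765 + 2.193 = 4.958 mg/L.
DO = C_s − D = 8.86 − 4.958 = 3.902 mg/L.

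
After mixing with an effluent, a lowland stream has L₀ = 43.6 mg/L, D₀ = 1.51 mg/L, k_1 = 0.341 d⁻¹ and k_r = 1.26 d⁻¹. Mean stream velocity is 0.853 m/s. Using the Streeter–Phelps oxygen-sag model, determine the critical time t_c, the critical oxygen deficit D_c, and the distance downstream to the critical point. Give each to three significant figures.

t_c = [1/(k_r−k_1)] ln[(k_r/k_1)(1 − D₀(k_r−k_1)/(k_1 L₀))]
= [1/(1.26−0.341)] ln[(1.26/0.341)(1 − 1.51×0.9190/(0.341×43.6))]
= (1/0.9190) ln[3.695 × 0.9067] = 1.088 × ln(3.350) = 1.088 × 1.209 = 1.316 d.
L(t_c) = L₀ e^(−k_1 t_c) = 43.6 × 0.6385 = 27.84 mg/L, and at the critical point k_r D_c = k_1 L, so D_c = (0.341/1.26) × 27.84 = 7.534 mg/L.
x_c = v t_c = 0.853 m/s × 1.316 d × 86400 s/d = 96960 m ≈ 97.0 km.

t_c ≈ 1.32 d; D_c ≈ 7.53 mg/L; x_c ≈ 97.0 km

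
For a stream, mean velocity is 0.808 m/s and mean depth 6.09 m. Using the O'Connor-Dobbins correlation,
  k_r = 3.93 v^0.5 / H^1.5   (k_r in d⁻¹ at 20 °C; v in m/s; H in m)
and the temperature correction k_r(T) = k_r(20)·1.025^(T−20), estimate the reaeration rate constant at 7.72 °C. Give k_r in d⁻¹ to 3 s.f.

k_r(20) = 3.93 × 0.808^0.5 / 6.09^1.5 = 3.93 × 0.8989 / 15.03 = 0.2351 d⁻¹.
k_r(7.72) = 0.2351 × 1.025^(7.72−20) = 0.2351 × 0.7384 = 0.1736 d⁻¹.

k_r ≈ 0.174 d⁻¹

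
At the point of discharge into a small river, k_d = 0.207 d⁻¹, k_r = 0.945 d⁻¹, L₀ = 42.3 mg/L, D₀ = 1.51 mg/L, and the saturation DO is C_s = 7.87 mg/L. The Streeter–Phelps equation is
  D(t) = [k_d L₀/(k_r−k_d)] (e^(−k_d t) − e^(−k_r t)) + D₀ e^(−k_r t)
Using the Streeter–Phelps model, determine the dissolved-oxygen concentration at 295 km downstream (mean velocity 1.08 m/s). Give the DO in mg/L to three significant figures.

Travel time t = x/v = 295 km / (1.08 m/s) = 295000 m / 1.08 m/s = 273100 s = 3.161 d.
k_d L₀/(k_r−k_d) = 0.207×42.3/(0.945−0.207) = 8.756/0.7380 = 11.86 mg/L.
e^(−k_d t) = e^(−0.207×3.161) = 0.5197; e^(−k_r t) = e^(−0.945×3.161) = 0.05041.
D = 11.86 × (0.5197 − 0.05041) + 1.51 × 0.05041 = 5.568 + 0.07612 = 5.645 mg/L.
DO = C_s − D = 7.87 − 5.645 = 2.225 mg/L.

DO ≈ 2.23 mg/L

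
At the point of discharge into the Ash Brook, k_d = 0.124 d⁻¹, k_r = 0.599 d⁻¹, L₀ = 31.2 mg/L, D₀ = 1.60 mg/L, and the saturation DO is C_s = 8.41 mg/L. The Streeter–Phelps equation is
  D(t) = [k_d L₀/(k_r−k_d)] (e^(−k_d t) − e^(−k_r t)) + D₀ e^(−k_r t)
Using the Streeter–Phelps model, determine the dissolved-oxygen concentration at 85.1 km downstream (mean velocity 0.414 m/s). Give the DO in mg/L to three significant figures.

Travel time t = x/v = 85.1 km / (0.414 m/s) = 85100 m / 0.414 m/s = 205600 s = 2.379 d.
k_d L₀/(k_r−k_d) = 0.124×31.2/(0.599−0.124) = 3.869/0.4750 = 8.145 mg/L.
e^(−k_d t) = e^(−0.124×2.379) = 0.7445; e^(−k_r t) = e^(−0.599×2.379) = 0.2405.
D = 8.145 × (0.7445 − 0.2405) + 1.60 × 0.2405 = 4.105 + 0.3848 = 4.490 mg/L.
DO = C_s − D = 8.41 − 4.490 = 3.920 mg/L.

DO ≈ 3.92 mg/L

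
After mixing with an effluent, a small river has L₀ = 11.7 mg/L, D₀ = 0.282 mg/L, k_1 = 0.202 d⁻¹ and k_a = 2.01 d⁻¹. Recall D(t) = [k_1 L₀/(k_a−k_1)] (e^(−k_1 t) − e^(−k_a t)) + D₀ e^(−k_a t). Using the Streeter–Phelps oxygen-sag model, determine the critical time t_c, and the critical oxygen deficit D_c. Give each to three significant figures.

t_c ≈ 1.14 d; D_c ≈ 0.935 mg/L

t_c = [1/(k_a−k_1)] ln[(k_a/k_1)(1 − D₀(k_a−k_1)/(k_1 L₀))]
= [1/(2.01−0.202)] ln[(2.01/0.202)(1 − 0.282×1.808/(0.202×11.7))]
= (1/1.808) ln[9.950 × 0.7843] = 0.5531 × ln(7.804) = 0.5531 × 2.055 = 1.136 d.
D_c = (k_1/k_a) L₀ e^(−k_1 t_c) = (0.202/2.01) × 11.7 × e^(−0.202×1.136) = 0.1005 × 11.7 × 0.7949 = 0.9346 mg/L.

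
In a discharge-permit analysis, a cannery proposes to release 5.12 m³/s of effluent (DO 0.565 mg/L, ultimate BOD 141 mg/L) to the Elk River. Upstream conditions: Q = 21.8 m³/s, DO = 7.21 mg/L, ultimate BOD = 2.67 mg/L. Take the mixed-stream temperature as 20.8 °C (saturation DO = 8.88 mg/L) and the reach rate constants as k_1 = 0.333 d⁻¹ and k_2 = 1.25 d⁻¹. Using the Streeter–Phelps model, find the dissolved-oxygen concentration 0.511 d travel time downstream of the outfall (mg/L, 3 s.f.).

Mixed DO = (21.8×7.21 + 5.12×0.565)/(21.8+5.12) = 160.1/26.92 = 5.946 mg/L.
Mixed L₀ = (21.8×2.67 + 5.12×141)/(26.92) = 780.1/26.92 = 28.98 mg/L.
Initial deficit D₀ = C_s − DO₀ = 8.88 − 5.946 = 2.934 mg/L.
D(0.511) = [0.333×28.98/(1.25−0.333)](e^(−0.333×0.511) − e^(−1.25×0.511)) + 2.934 e^(−1.25×0.511)
= 10.52 × (0.8435 − 0.5280) + 2.934 × 0.5280 = 4.870 mg/L.
DO = 8.88 − 4.870 = 4.010 mg/L.

DO ≈ 4.01 mg/L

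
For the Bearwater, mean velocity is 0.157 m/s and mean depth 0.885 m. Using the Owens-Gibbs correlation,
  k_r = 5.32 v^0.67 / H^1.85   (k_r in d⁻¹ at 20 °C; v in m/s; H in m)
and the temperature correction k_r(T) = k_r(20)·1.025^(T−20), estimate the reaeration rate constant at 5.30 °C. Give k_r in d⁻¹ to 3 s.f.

k_r ≈ 1.34 d⁻¹

k_r(20) = 5.32 × 0.157^0.67 / 0.885^1.85 = 5.32 × 0.2892 / 0.7977 = 1.929 d⁻¹.
k_r(5.30) = 1.929 × 1.025^(5.30−20) = 1.929 × 0.6956 = 1.342 d⁻¹.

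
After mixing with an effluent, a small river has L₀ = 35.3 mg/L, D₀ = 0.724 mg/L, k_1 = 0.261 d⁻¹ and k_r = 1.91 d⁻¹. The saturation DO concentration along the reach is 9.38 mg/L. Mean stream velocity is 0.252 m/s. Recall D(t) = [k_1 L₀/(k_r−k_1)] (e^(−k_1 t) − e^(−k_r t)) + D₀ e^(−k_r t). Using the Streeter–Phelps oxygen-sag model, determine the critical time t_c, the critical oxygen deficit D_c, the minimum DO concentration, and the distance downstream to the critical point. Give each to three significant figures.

t_c ≈ 1.12 d; D_c ≈ 3.60 mg/L; min DO ≈ 5.78 mg/L; x_c ≈ 24.4 km

With k_r/k_1 = 7.318 and 1 − D₀(k_r−k_1)/(k_1 L₀) = 0.8704,
t_c = ln(7.318 × 0.8704) / (1.91 − 0.261) = ln(6.370) / 1.649 = 1.852/1.649 = 1.123 d.
L(t_c) = L₀ e^(−k_1 t_c) = 35.3 × 0.7460 = 26.33 mg/L, and at the critical point k_r D_c = k_1 L, so D_c = (0.261/1.91) × 26.33 = 3.598 mg/L.
Minimum DO = C_s − D_c = 9.38 − 3.598 = 5.782 mg/L.
x_c = v t_c = 0.252 m/s × 1.123 d × 86400 s/d = 24450 m ≈ 24.4 km.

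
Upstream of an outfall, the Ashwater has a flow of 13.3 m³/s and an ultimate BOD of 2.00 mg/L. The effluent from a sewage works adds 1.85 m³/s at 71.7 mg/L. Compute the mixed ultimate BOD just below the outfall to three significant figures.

Flow-weighted mixing: C = (Q_r C_r + Q_w C_w)/(Q_r + Q_w)
= (13.3×2.00 + 1.85×71.7)/(13.3 + 1.85) = 159.2/15.15 = 10.51 mg/L.

10.5 mg/L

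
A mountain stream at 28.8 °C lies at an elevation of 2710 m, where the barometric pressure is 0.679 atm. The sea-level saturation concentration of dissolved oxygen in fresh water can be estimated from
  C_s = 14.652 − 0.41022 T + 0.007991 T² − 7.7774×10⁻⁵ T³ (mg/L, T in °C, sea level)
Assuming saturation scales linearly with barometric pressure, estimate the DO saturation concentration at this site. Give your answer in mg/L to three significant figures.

At sea level: C_s = 14.652 − 0.41022×28.8 + 0.007991×28.8² − 7.7774×10⁻⁵×28.8³ = 7.608 mg/L.
Pressure correction: C_s' = 7.608 × 0.679 = 5.166 mg/L.

C_s ≈ 5.17 mg/L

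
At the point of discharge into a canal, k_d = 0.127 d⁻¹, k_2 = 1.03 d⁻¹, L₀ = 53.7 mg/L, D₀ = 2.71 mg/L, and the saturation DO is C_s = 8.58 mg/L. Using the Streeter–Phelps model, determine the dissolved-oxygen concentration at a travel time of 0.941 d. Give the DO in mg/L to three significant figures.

k_d L₀/(k_2−k_d) = 0.127×53.7/(1.03−0.127) = 6.820/0.9030 = 7.552 mg/L.
e^(−k_d t) = e^(−0.127×0.9410) = 0.8874; e^(−k_2 t) = e^(−1.03×0.9410) = 0.3794.
D = 7.552 × (0.8874 − 0.3794) + 2.71 × 0.3794 = 3.837 + 1.028 = 4.865 mg/L.
DO = C_s − D = 8.58 − 4.865 = 3.715 mg/L.

DO ≈ 3.72 mg/L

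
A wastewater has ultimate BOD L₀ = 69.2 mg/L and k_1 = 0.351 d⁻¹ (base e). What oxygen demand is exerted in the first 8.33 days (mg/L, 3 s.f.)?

y_t = L₀(1 − e^(−k_1 t)) = 69.2 × (1 − e^(−0.351×8.33))
= 69.2 × (1 − 0.05373) = 69.2 × 0.9463 = 65.48 mg/L.

y ≈ 65.5 mg/L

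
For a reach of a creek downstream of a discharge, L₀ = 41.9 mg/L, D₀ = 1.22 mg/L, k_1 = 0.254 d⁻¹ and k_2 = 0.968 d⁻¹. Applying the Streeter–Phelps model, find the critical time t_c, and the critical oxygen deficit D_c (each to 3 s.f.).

With k_2/k_1 = 3.811 and 1 − D₀(k_2−k_1)/(k_1 L₀) = 0.9182,
t_c = ln(3.811 × 0.9182) / (0.968 − 0.254) = ln(3.499) / 0.7140 = 1.253/0.7140 = 1.754 d.
L(t_c) = L₀ e^(−k_1 t_c) = 41.9 × 0.6405 = 26.84 mg/L, and at the critical point k_2 D_c = k_1 L, so D_c = (0.254/0.968) × 26.84 = 7.041 mg/L.

t_c ≈ 1.75 d; D_c ≈ 7.04 mg/L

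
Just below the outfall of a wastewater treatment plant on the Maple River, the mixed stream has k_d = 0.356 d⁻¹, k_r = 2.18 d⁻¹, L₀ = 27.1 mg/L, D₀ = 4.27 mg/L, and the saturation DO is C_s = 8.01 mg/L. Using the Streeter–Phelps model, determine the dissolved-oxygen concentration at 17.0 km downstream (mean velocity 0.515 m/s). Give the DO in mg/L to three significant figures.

DO ≈ 3.84 mg/L

Travel time t = x/v = 17.0 km / (0.515 m/s) = 17000 m / 0.515 m/s = 33010 s = 0.3821 d.
k_d L₀/(k_r−k_d) = 0.356×27.1/(2.18−0.356) = 9.648/1.824 = 5.289 mg/L.
e^(−k_d t) = e^(−0.356×0.3821) = 0.8728; e^(−k_r t) = e^(−2.18×0.3821) = 0.4348.
D = 5.289 × (0.8728 − 0.4348) + 4.27 × 0.4348 = 2.317 + 1.857 = 4.173 mg/L.
DO = C_s − D = 8.01 − 4.173 = 3.837 mg/L.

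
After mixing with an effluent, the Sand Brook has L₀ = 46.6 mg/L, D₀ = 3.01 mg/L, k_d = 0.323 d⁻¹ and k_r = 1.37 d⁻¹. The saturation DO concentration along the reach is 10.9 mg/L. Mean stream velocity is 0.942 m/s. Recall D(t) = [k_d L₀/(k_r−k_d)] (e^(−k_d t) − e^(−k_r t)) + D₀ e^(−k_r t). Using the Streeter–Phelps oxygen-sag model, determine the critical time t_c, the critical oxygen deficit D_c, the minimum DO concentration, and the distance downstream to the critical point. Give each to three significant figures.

t_c = [1/(k_r−k_d)] ln[(k_r/k_d)(1 − D₀(k_r−k_d)/(k_d L₀))]
= [1/(1.37−0.323)] ln[(1.37/0.323)(1 − 3.01×1.047/(0.323×46.6))]
= (1/1.047) ln[4.241 × 0.7906] = 0.9551 × ln(3.353) = 0.9551 × 1.210 = 1.156 d.
D_c = (k_d/k_r) L₀ e^(−k_d t_c) = (0.323/1.37) × 46.6 × e^(−0.323×1.156) = 0.2358 × 46.6 × 0.6885 = 7.564 mg/L.
Minimum DO = C_s − D_c = 10.9 − 7.564 = 3.336 mg/L.
x_c = v t_c = 0.942 m/s × 1.156 d × 86400 s/d = 94060 m ≈ 94.1 km.

t_c ≈ 1.16 d; D_c ≈ 7.56 mg/L; min DO ≈ 3.34 mg/L; x_c ≈ 94.1 km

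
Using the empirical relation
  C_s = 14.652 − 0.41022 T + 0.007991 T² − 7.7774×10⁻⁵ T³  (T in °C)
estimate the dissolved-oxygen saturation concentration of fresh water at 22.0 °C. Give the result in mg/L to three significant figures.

C_s = 14.652 − 0.41022×22.0 + 0.007991×22.0² − 7.7774×10⁻⁵×22.0³ = 8.667 mg/L.

C_s ≈ 8.67 mg/L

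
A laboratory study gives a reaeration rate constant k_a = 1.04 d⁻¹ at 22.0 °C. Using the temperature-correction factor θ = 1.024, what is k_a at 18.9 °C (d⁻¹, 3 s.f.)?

k_a ≈ 0.966 d⁻¹

k_a(T₂) = k_a(T₁) · θ^(T₂−T₁) = 1.04 × 1.024^(18.9−22.0)
= 1.04 × 1.024^-3.10 = 1.04 × 0.9291 = 0.9663 d⁻¹.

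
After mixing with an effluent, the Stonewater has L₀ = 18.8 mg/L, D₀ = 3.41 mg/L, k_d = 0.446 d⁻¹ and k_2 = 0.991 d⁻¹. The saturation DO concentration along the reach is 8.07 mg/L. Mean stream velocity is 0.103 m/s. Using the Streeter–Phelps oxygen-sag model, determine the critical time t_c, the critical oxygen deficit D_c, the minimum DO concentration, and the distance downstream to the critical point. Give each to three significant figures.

At the critical point dD/dt = 0, so k_d L₀ e^(−k_d t) = k_2 D. Substituting D(t) from the Streeter–Phelps equation and solving for t gives
t_c = ln[(k_2/k_d)(1 − D₀(k_2−k_d)/(k_d L₀))] / (k_2−k_d).
Here k_2−k_d = 0.5450 d⁻¹ and 1 − D₀(k_2−k_d)/(k_d L₀) = 1 − 3.41×0.5450/(0.446×18.8) = 0.7784, so
t_c = ln(2.222 × 0.7784) / 0.5450 = 0.5478 / 0.5450 = 1.005 d.
L(t_c) = L₀ e^(−k_d t_c) = 18.8 × 0.6387 = 12.01 mg/L, and at the critical point k_2 D_c = k_d L, so D_c = (0.446/0.991) × 12.01 = 5.404 mg/L.
Minimum DO = C_s − D_c = 8.07 − 5.404 = 2.666 mg/L.
x_c = v t_c = 0.103 m/s × 1.005 d × 86400 s/d = 8945 m ≈ 8.95 km.

t_c ≈ 1.01 d; D_c ≈ 5.40 mg/L; min DO ≈ 2.67 mg/L; x_c ≈ 8.95 km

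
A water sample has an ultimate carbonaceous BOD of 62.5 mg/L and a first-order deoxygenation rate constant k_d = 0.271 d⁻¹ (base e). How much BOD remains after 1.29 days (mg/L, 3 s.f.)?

L_t = L₀ e^(−k_d t) = 62.5 × e^(−0.271×1.29) = 62.5 × 0.7050 = 44.06 mg/L.

L ≈ 44.1 mg/L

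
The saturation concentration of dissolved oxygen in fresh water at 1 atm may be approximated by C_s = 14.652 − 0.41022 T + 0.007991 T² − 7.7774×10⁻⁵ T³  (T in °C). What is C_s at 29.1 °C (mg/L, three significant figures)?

C_s = 14.652 − 0.41022×29.1 + 0.007991×29.1² − 7.7774×10⁻⁵×29.1³ = 7.565 mg/L.

C_s ≈ 7.56 mg/L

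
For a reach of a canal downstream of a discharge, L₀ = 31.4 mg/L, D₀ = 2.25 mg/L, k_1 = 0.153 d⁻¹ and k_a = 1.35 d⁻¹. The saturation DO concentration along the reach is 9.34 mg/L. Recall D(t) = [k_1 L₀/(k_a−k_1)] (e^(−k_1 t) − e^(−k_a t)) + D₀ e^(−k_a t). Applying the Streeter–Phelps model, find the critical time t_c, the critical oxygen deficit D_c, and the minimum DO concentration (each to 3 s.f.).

t_c ≈ 1.13 d; D_c ≈ 2.99 mg/L; min DO ≈ 6.35 mg/L

At the critical point dD/dt = 0, so k_1 L₀ e^(−k_1 t) = k_a D. Substituting D(t) from the Streeter–Phelps equation and solving for t gives
t_c = ln[(k_a/k_1)(1 − D₀(k_a−k_1)/(k_1 L₀))] / (k_a−k_1).
Here k_a−k_1 = 1.197 d⁻¹ and 1 − D₀(k_a−k_1)/(k_1 L₀) = 1 − 2.25×1.197/(0.153×31.4) = 0.4394, so
t_c = ln(8.824 × 0.4394) / 1.197 = 1.355 / 1.197 = 1.132 d.
D_c = (k_1/k_a) L₀ e^(−k_1 t_c) = (0.153/1.35) × 31.4 × e^(−0.153×1.132) = 0.1133 × 31.4 × 0.8410 = 2.993 mg/L.
Minimum DO = C_s − D_c = 9.34 − 2.993 = 6.347 mg/L.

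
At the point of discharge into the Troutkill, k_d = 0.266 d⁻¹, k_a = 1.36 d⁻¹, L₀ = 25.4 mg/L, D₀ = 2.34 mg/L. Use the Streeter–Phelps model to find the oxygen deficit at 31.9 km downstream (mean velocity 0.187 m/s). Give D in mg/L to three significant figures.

Travel time t = x/v = 31.9 km / (0.187 m/s) = 31900 m / 0.187 m/s = 170600 s = 1.974 d.
k_d L₀/(k_a−k_d) = 0.266×25.4/(1.36−0.266) = 6.756/1.094 = 6.176 mg/L.
e^(−k_d t) = e^(−0.266×1.974) = 0.5914; e^(−k_a t) = e^(−1.36×1.974) = 0.06821.
D = 6.176 × (0.5914 − 0.06821) + 2.34 × 0.06821 = 3.231 + 0.1596 = 3.391 mg/L.

D ≈ 3.39 mg/L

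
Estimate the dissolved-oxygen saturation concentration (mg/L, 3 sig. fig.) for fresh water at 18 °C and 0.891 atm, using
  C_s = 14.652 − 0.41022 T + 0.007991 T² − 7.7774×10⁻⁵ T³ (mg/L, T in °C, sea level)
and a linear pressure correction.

C_s ≈ 8.38 mg/L

At sea level: C_s = 14.652 − 0.41022×18 + 0.007991×18² − 7.7774×10⁻⁵×18³ = 9.404 mg/L.
Pressure correction: C_s' = 9.404 × 0.891 = 8.379 mg/L.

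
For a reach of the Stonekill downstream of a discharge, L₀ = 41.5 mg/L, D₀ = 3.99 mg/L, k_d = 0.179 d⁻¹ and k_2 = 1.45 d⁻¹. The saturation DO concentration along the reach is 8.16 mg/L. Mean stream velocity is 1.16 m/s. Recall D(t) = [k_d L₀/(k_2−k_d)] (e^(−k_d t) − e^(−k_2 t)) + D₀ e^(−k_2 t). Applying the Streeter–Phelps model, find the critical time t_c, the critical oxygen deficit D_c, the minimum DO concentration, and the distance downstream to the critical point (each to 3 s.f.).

t_c ≈ 0.743 d; D_c ≈ 4.49 mg/L; min DO ≈ 3.67 mg/L; x_c ≈ 74.4 km

t_c = [1/(k_2−k_d)] ln[(k_2/k_d)(1 − D₀(k_2−k_d)/(k_d L₀))]
= [1/(1.45−0.179)] ln[(1.45/0.179)(1 − 3.99×1.271/(0.179×41.5))]
= (1/1.271) ln[8.101 × 0.3173] = 0.7868 × ln(2.570) = 0.7868 × 0.9441 = 0.7428 d.
D_c = (k_d/k_2) L₀ e^(−k_d t_c) = (0.179/1.45) × 41.5 × e^(−0.179×0.7428) = 0.1234 × 41.5 × 0.8755 = 4.485 mg/L.
Minimum DO = C_s − D_c = 8.16 − 4.485 = 3.675 mg/L.
x_c = v t_c = 1.16 m/s × 0.7428 d × 86400 s/d = 74450 m ≈ 74.4 km.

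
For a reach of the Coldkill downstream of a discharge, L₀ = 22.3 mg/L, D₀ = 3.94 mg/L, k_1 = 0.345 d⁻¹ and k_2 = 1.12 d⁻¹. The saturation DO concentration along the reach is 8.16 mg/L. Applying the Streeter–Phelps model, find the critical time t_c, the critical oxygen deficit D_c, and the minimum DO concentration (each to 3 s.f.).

t_c ≈ 0.867 d; D_c ≈ 5.09 mg/L; min DO ≈ 3.07 mg/L

t_c = [1/(k_2−k_1)] ln[(k_2/k_1)(1 − D₀(k_2−k_1)/(k_1 L₀))]
= [1/(1.12−0.345)] ln[(1.12/0.345)(1 − 3.94×0.7750/(0.345×22.3))]
= (1/0.7750) ln[3.246 × 0.6031] = 1.290 × ln(1.958) = 1.290 × 0.6719 = 0.8669 d.
L(t_c) = L₀ e^(−k_1 t_c) = 22.3 × 0.7415 = 16.54 mg/L, and at the critical point k_2 D_c = k_1 L, so D_c = (0.345/1.12) × 16.54 = 5.093 mg/L.
Minimum DO = C_s − D_c = 8.16 − 5.093 = 3.067 mg/L.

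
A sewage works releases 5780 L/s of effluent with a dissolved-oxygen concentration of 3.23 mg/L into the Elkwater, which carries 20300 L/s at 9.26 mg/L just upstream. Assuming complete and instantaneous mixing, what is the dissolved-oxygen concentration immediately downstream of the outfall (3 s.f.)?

7.92 mg/L

Flow-weighted mixing: C = (Q_r C_r + Q_w C_w)/(Q_r + Q_w)
= (20300×9.26 + 5780×3.23)/(20300 + 5780) = 206600/26080 = 7.924 mg/L.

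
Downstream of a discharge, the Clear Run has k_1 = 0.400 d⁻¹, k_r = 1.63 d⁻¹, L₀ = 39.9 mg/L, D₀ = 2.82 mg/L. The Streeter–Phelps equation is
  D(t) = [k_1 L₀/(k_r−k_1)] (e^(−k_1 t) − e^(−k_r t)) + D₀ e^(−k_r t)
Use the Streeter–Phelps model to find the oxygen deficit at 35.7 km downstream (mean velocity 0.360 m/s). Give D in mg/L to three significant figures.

D ≈ 6.63 mg/L

Travel time t = x/v = 35.7 km / (0.360 m/s) = 35700 m / 0.360 m/s = 99170 s = 1.148 d.
k_1 L₀/(k_r−k_1) = 0.400×39.9/(1.63−0.400) = 15.96/1.230 = 12.98 mg/L.
e^(−k_1 t) = e^(−0.400×1.148) = 0.6318; e^(−k_r t) = e^(−1.63×1.148) = 0.1540.
D = 12.98 × (0.6318 − 0.1540) + 2.82 × 0.1540 = 6.200 + 0.4343 = 6.635 mg/L.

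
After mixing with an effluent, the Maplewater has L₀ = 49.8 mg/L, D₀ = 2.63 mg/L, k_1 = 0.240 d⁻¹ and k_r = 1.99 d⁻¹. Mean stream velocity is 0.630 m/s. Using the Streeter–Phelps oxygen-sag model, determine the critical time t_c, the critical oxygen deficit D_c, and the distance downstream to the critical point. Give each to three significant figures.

At the critical point dD/dt = 0, so k_1 L₀ e^(−k_1 t) = k_r D. Substituting D(t) from the Streeter–Phelps equation and solving for t gives
t_c = ln[(k_r/k_1)(1 − D₀(k_r−k_1)/(k_1 L₀))] / (k_r−k_1).
Here k_r−k_1 = 1.750 d⁻¹ and 1 − D₀(k_r−k_1)/(k_1 L₀) = 1 − 2.63×1.750/(0.240×49.8) = 0.6149, so
t_c = ln(8.292 × 0.6149) / 1.750 = 1.629 / 1.750 = 0.9308 d.
D_c = (k_1/k_r) L₀ e^(−k_1 t_c) = (0.240/1.99) × 49.8 × e^(−0.240×0.9308) = 0.1206 × 49.8 × 0.7998 = 4.804 mg/L.
x_c = v t_c = 0.630 m/s × 0.9308 d × 86400 s/d = 50670 m ≈ 50.7 km.

t_c ≈ 0.931 d; D_c ≈ 4.80 mg/L; x_c ≈ 50.7 km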